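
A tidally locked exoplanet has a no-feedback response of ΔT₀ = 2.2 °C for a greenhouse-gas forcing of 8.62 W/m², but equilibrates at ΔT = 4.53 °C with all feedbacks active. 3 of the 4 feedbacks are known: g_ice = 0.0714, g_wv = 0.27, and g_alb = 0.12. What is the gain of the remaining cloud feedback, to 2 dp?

Amplification A = ΔT/ΔT₀ = 4.53/2.2 = 2.059.
Total gain g = 1 − 1/A = 1 − 1/2.059 = 0.5143.
Known gains sum to 0.0714 + 0.27 + 0.12 = 0.4614.
g_cld = 0.5143 − 0.4614 = 0.05.

0.05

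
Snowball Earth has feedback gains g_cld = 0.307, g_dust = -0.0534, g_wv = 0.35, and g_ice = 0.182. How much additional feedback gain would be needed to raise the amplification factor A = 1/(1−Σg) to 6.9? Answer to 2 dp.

Current total gain = 0.7856.
Target gain for A = 6.9: g* = 1 − 1/6.9 = 0.8551.
Additional gain needed = 0.8551 − 0.7856 = 0.07.

0.07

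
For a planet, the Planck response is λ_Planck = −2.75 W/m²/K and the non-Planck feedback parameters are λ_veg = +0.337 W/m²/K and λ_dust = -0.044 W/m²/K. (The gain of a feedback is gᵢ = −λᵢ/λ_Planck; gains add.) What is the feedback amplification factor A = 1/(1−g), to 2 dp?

1.12

Convert to gains: g_veg = 0.337/2.75 = 0.1225; g_dust = -0.044/2.75 = -0.016.
Total gain g = 0.1065.
A = 1/(1 − 0.1065) = 1.12.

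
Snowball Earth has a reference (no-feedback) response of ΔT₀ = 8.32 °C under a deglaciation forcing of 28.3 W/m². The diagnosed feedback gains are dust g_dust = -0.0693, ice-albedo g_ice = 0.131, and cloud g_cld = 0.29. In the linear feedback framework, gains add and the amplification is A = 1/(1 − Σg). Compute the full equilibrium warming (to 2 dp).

12.83 °C

Total gain g = -0.0693 + 0.131 + 0.29 = 0.3517.
Amplification A = 1/(1 − 0.3517) = 1.542.
ΔT = 8.32 × 1.542 = 12.83 °C.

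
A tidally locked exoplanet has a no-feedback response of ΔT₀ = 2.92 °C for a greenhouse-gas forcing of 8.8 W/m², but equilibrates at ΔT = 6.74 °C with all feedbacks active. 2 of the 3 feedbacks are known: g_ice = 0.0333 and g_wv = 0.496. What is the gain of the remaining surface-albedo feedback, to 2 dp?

Amplification A = ΔT/ΔT₀ = 6.74/2.92 = 2.308.
Total gain g = 1 − 1/A = 1 − 1/2.308 = 0.5667.
Known gains sum to 0.0333 + 0.496 = 0.5293.
g_alb = 0.5667 − 0.5293 = 0.04.

0.04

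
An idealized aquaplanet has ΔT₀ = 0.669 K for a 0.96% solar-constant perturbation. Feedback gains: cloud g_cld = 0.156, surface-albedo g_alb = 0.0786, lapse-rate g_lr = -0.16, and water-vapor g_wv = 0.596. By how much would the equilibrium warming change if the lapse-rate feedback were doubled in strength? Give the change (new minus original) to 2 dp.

-0.66 K

Original: g = 0.6706, ΔT = 0.669/(1−0.6706) = 2.0310 K.
With doubled lapse-rate: g' = 0.5106, ΔT' = 0.669/(1−0.5106) = 1.3670 K.
Change = 1.3670 − 2.0310 = -0.66 K.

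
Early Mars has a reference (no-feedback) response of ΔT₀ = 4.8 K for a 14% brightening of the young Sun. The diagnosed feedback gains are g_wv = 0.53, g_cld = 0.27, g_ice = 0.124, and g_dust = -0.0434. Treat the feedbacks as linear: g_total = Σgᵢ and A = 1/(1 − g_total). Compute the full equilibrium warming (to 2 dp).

40.20 K

Total gain g = 0.53 + 0.27 + 0.124 − 0.0434 = 0.8806.
Amplification A = 1/(1 − 0.8806) = 8.375.
ΔT = 4.8 × 8.375 = 40.20 K.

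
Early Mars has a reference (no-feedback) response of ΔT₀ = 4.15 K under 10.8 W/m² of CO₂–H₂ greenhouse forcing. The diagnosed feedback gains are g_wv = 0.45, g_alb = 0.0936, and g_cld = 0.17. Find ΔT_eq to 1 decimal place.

Total gain g = 0.45 + 0.0936 + 0.17 = 0.7136.
Amplification A = 1/(1 − 0.7136) = 3.492.
ΔT = 4.15 × 3.492 = 14.5 K.

14.5 K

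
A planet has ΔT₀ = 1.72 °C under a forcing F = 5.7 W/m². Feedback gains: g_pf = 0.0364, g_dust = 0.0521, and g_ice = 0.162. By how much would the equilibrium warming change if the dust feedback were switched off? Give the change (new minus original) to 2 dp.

-0.15 °C

Original: g = 0.2505, ΔT = 1.72/(1−0.2505) = 2.2949 °C.
Without dust: g' = 0.1984, ΔT' = 1.72/(1−0.1984) = 2.1457 °C.
Change = 2.1457 − 2.2949 = -0.15 °C.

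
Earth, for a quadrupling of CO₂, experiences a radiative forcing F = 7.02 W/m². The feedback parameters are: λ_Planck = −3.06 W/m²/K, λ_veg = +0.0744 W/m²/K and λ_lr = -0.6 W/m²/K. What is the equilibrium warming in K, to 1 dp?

Net feedback parameter λ = (−3.06) + (+0.0744) + (-0.6) = -3.5856 W/m²/K.
ΔT = −F/λ = −7.02/(-3.5856) = 2.0 K.

2.0 K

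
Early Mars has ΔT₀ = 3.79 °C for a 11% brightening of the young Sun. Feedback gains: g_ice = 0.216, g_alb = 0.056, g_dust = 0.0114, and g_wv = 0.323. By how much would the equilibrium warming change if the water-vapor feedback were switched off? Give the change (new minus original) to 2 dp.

-4.34 °C

Original: g = 0.6064, ΔT = 3.79/(1−0.6064) = 9.6291 °C.
Without water-vapor: g' = 0.2834, ΔT' = 3.79/(1−0.2834) = 5.2889 °C.
Change = 5.2889 − 9.6291 = -4.34 °C.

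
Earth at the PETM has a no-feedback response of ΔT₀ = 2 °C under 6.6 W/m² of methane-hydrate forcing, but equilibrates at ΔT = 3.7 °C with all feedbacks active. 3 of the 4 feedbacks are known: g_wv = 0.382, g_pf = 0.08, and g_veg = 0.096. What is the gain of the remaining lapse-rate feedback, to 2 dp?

Amplification A = ΔT/ΔT₀ = 3.7/2 = 1.85.
Total gain g = 1 − 1/A = 1 − 1/1.85 = 0.4595.
Known gains sum to 0.382 + 0.08 + 0.096 = 0.558.
g_lr = 0.4595 − 0.558 = -0.10.

-0.10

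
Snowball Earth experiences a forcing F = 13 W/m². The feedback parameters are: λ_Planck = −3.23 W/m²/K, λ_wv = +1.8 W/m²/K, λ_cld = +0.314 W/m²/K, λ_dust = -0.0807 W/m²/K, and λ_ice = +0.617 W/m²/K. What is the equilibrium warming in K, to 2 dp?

Net feedback parameter λ = (−3.23) + (+1.8) + (+0.314) + (-0.0807) + (+0.617) = -0.5797 W/m²/K.
ΔT = −F/λ = −13/(-0.5797) = 22.43 K.

22.43 K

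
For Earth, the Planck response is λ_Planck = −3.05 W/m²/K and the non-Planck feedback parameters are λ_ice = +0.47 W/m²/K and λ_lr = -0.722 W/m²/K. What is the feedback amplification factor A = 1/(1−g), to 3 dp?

Convert to gains: g_ice = 0.47/3.05 = 0.1541; g_lr = -0.722/3.05 = -0.2367.
Total gain g = -0.0826.
A = 1/(1 + 0.0826) = 0.924.

0.924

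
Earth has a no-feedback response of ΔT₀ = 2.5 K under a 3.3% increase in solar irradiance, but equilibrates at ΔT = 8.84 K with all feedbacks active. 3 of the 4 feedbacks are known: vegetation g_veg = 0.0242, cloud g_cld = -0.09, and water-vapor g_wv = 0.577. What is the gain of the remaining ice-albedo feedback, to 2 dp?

Amplification A = ΔT/ΔT₀ = 8.84/2.5 = 3.536.
Total gain g = 1 − 1/A = 1 − 1/3.536 = 0.7172.
Known gains sum to 0.0242 − 0.09 + 0.577 = 0.5112.
g_ice = 0.7172 − 0.5112 = 0.21.

0.21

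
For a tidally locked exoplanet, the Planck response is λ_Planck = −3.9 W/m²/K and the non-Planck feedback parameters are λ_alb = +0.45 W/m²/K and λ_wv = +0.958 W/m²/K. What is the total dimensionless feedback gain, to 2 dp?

Convert to gains: g_alb = 0.45/3.9 = 0.1154; g_wv = 0.958/3.9 = 0.2456.
Total gain g = 0.361.

0.36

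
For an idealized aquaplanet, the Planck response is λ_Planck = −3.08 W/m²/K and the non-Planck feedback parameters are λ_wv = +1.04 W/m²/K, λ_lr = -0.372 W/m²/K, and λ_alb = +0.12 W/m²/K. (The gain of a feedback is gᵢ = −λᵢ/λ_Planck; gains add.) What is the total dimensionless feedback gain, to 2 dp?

Convert to gains: g_wv = 1.04/3.08 = 0.3377; g_lr = -0.372/3.08 = -0.1208; g_alb = 0.12/3.08 = 0.03896.
Total gain g = 0.25586.

0.26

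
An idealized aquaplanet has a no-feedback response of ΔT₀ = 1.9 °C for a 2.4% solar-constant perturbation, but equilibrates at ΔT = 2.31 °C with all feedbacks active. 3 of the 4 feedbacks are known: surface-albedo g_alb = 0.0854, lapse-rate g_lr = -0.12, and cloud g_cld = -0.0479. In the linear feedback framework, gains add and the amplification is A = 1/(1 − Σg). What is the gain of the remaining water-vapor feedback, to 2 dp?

0.26

Amplification A = ΔT/ΔT₀ = 2.31/1.9 = 1.216.
Total gain g = 1 − 1/A = 1 − 1/1.216 = 0.1776.
Known gains sum to 0.0854 − 0.12 − 0.0479 = -0.0825.
g_wv = 0.1776 + 0.0825 = 0.26.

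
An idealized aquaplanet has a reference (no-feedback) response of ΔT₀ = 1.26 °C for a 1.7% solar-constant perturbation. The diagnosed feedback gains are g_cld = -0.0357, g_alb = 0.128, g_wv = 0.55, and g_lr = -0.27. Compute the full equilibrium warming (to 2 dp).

Total gain g = -0.0357 + 0.128 + 0.55 − 0.27 = 0.3723.
Amplification A = 1/(1 − 0.3723) = 1.593.
ΔT = 1.26 × 1.593 = 2.01 °C.

2.01 °C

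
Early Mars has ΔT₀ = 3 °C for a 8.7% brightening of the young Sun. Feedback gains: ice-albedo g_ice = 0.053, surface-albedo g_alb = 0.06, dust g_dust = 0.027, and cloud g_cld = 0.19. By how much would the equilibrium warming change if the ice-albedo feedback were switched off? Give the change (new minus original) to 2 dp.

-0.33 °C

Original: g = 0.33, ΔT = 3/(1−0.33) = 4.4776 °C.
Without ice-albedo: g' = 0.277, ΔT' = 3/(1−0.277) = 4.1494 °C.
Change = 4.1494 − 4.4776 = -0.33 °C.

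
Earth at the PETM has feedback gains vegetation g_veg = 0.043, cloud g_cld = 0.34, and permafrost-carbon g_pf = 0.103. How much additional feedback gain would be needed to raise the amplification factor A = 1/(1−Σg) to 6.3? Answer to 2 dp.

0.36

Current total gain = 0.486.
Target gain for A = 6.3: g* = 1 − 1/6.3 = 0.8413.
Additional gain needed = 0.8413 − 0.486 = 0.36.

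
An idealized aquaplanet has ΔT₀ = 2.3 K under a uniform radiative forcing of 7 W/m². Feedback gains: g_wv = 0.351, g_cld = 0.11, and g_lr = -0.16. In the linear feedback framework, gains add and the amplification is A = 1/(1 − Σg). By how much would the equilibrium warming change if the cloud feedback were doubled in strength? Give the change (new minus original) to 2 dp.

Original: g = 0.301, ΔT = 2.3/(1−0.301) = 3.2904 K.
With doubled cloud: g' = 0.411, ΔT' = 2.3/(1−0.411) = 3.9049 K.
Change = 3.9049 − 3.2904 = 0.61 K.

0.61 K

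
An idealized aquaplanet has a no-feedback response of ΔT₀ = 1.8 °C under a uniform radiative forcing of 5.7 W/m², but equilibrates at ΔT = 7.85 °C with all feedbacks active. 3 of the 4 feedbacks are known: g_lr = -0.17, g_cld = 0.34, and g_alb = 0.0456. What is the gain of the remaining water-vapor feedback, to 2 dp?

0.56

Amplification A = ΔT/ΔT₀ = 7.85/1.8 = 4.361.
Total gain g = 1 − 1/A = 1 − 1/4.361 = 0.7707.
Known gains sum to -0.17 + 0.34 + 0.0456 = 0.2156.
g_wv = 0.7707 − 0.2156 = 0.56.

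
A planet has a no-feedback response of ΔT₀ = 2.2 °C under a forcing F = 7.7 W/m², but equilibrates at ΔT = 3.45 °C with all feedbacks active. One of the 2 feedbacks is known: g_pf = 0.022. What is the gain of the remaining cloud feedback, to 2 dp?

0.34

Amplification A = ΔT/ΔT₀ = 3.45/2.2 = 1.568.
Total gain g = 1 − 1/A = 1 − 1/1.568 = 0.3622.
The known gain is 0.022.
g_cld = 0.3622 − 0.022 = 0.34.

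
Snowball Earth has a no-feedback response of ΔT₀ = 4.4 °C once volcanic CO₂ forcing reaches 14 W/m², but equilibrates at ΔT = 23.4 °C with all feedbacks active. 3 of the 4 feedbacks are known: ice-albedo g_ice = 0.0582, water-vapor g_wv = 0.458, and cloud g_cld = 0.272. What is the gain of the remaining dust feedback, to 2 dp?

0.02

Amplification A = ΔT/ΔT₀ = 23.4/4.4 = 5.318.
Total gain g = 1 − 1/A = 1 − 1/5.318 = 0.812.
Known gains sum to 0.0582 + 0.458 + 0.272 = 0.7882.
g_dust = 0.812 − 0.7882 = 0.02.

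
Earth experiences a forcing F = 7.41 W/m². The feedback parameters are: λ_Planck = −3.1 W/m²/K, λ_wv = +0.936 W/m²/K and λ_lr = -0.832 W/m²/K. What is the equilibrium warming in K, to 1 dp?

Net feedback parameter λ = (−3.1) + (+0.936) + (-0.832) = -2.996 W/m²/K.
ΔT = −F/λ = −7.41/(-2.996) = 2.5 K.

2.5 K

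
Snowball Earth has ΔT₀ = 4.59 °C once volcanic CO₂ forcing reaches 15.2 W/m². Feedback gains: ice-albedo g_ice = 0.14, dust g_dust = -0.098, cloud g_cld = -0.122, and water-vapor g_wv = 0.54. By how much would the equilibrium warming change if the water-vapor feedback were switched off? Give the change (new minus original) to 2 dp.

Original: g = 0.46, ΔT = 4.59/(1−0.46) = 8.5000 °C.
Without water-vapor: g' = -0.08, ΔT' = 4.59/(1+0.08) = 4.2500 °C.
Change = 4.2500 − 8.5000 = -4.25 °C.

-4.25 °C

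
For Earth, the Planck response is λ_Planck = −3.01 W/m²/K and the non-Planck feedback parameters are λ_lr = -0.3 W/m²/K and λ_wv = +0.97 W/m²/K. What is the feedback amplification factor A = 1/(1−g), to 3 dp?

Convert to gains: g_lr = -0.3/3.01 = -0.09967; g_wv = 0.97/3.01 = 0.3223.
Total gain g = 0.22263.
A = 1/(1 − 0.22263) = 1.286.

1.286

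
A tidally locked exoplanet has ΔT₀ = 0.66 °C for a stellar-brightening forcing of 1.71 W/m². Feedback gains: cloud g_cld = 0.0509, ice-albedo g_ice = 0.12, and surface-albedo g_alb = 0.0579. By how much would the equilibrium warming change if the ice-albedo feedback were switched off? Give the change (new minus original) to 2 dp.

Original: g = 0.2288, ΔT = 0.66/(1−0.2288) = 0.8558 °C.
Without ice-albedo: g' = 0.1088, ΔT' = 0.66/(1−0.1088) = 0.7406 °C.
Change = 0.7406 − 0.8558 = -0.12 °C.

-0.12 °C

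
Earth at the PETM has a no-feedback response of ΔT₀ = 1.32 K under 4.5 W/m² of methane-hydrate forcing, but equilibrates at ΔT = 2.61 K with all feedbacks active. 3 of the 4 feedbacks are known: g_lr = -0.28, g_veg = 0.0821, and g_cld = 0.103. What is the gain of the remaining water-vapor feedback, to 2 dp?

Amplification A = ΔT/ΔT₀ = 2.61/1.32 = 1.977.
Total gain g = 1 − 1/A = 1 − 1/1.977 = 0.4942.
Known gains sum to -0.28 + 0.0821 + 0.103 = -0.0949.
g_wv = 0.4942 + 0.0949 = 0.59.

0.59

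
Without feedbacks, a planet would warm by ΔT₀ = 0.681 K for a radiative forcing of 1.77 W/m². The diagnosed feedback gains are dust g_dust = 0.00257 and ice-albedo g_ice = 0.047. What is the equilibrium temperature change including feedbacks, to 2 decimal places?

0.72 K

Total gain g = 0.00257 + 0.047 = 0.04957.
Amplification A = 1/(1 − 0.04957) = 1.052.
ΔT = 0.681 × 1.052 = 0.72 K.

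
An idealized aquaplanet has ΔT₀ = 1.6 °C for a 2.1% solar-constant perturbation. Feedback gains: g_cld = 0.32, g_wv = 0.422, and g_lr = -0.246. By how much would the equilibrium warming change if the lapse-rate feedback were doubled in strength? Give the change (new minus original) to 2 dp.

Original: g = 0.496, ΔT = 1.6/(1−0.496) = 3.1746 °C.
With doubled lapse-rate: g' = 0.25, ΔT' = 1.6/(1−0.25) = 2.1333 °C.
Change = 2.1333 − 3.1746 = -1.04 °C.

-1.04 °C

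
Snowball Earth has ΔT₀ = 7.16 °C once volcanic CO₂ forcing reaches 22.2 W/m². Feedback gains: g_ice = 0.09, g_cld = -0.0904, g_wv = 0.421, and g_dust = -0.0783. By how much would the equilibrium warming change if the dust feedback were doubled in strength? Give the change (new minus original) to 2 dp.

-1.16 °C

Original: g = 0.3423, ΔT = 7.16/(1−0.3423) = 10.8864 °C.
With doubled dust: g' = 0.264, ΔT' = 7.16/(1−0.264) = 9.7283 °C.
Change = 9.7283 − 10.8864 = -1.16 °C.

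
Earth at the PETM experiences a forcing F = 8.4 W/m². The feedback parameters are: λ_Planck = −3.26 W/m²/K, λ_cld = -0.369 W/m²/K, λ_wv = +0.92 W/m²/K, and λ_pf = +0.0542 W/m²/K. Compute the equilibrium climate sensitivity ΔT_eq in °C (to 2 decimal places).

3.16 °C

Net feedback parameter λ = (−3.26) + (-0.369) + (+0.92) + (+0.0542) = -2.6548 W/m²/K.
ΔT = −F/λ = −8.4/(-2.6548) = 3.16 °C.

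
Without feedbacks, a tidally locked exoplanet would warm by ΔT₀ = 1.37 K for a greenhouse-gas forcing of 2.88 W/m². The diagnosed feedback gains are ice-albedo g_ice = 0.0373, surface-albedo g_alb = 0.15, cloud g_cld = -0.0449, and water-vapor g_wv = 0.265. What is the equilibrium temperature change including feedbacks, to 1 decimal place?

2.3 K

Total gain g = 0.0373 + 0.15 − 0.0449 + 0.265 = 0.4074.
Amplification A = 1/(1 − 0.4074) = 1.687.
ΔT = 1.37 × 1.687 = 2.3 K.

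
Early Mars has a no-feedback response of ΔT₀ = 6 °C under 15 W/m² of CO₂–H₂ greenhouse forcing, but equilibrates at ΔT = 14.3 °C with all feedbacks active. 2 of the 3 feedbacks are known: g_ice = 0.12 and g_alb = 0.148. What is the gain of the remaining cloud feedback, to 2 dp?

Amplification A = ΔT/ΔT₀ = 14.3/6 = 2.383.
Total gain g = 1 − 1/A = 1 − 1/2.383 = 0.5804.
Known gains sum to 0.12 + 0.148 = 0.268.
g_cld = 0.5804 − 0.268 = 0.31.

0.31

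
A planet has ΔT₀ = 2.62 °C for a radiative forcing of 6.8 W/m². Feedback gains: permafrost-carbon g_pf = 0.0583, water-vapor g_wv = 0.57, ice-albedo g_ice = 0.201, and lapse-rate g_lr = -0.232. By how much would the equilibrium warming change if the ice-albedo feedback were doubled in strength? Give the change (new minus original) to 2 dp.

6.48 °C

Original: g = 0.5973, ΔT = 2.62/(1−0.5973) = 6.5061 °C.
With doubled ice-albedo: g' = 0.7983, ΔT' = 2.62/(1−0.7983) = 12.9896 °C.
Change = 12.9896 − 6.5061 = 6.48 °C.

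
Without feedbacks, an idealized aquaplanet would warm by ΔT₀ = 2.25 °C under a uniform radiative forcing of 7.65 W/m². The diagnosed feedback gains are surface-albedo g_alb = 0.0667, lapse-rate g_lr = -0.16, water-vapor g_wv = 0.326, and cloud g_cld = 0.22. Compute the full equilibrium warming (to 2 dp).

Total gain g = 0.0667 − 0.16 + 0.326 + 0.22 = 0.4527.
Amplification A = 1/(1 − 0.4527) = 1.827.
ΔT = 2.25 × 1.827 = 4.11 °C.

4.11 °C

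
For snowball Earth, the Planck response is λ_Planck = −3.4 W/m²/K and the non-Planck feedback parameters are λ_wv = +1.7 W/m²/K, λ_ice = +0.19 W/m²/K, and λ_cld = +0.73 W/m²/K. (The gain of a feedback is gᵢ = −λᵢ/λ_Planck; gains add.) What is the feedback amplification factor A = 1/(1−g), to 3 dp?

4.359

Convert to gains: g_wv = 1.7/3.4 = 0.5; g_ice = 0.19/3.4 = 0.05588; g_cld = 0.73/3.4 = 0.2147.
Total gain g = 0.77058.
A = 1/(1 − 0.77058) = 4.359.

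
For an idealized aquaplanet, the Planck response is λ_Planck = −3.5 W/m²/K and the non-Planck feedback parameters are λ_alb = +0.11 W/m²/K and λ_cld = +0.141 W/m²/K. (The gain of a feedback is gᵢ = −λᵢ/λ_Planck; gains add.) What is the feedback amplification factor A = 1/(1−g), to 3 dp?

Convert to gains: g_alb = 0.11/3.5 = 0.03143; g_cld = 0.141/3.5 = 0.04029.
Total gain g = 0.07172.
A = 1/(1 − 0.07172) = 1.077.

1.077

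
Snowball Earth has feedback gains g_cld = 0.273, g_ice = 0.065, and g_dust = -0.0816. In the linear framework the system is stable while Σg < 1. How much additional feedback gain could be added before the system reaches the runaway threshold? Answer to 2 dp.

Current total gain = 0.273 + 0.065 − 0.0816 = 0.2564.
Margin to runaway = 1 − 0.2564 = 0.74.

0.74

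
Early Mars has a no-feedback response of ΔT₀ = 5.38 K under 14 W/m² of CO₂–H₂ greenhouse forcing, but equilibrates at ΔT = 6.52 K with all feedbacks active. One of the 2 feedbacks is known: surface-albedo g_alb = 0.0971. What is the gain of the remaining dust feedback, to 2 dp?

0.08

Amplification A = ΔT/ΔT₀ = 6.52/5.38 = 1.212.
Total gain g = 1 − 1/A = 1 − 1/1.212 = 0.1749.
The known gain is 0.0971.
g_dust = 0.1749 − 0.0971 = 0.08.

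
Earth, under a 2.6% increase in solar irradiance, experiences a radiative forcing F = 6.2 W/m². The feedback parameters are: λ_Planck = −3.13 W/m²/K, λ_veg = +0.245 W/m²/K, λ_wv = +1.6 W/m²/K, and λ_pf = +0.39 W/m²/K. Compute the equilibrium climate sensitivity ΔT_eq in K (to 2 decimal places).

6.93 K

Net feedback parameter λ = (−3.13) + (+0.245) + (+1.6) + (+0.39) = -0.895 W/m²/K.
ΔT = −F/λ = −6.2/(-0.895) = 6.93 K.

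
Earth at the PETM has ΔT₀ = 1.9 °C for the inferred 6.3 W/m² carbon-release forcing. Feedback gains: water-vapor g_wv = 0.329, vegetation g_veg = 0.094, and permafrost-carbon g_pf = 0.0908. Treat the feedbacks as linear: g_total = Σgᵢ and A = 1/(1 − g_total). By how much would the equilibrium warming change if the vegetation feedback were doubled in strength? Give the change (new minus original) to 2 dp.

0.94 °C

Original: g = 0.5138, ΔT = 1.9/(1−0.5138) = 3.9079 °C.
With doubled vegetation: g' = 0.6078, ΔT' = 1.9/(1−0.6078) = 4.8445 °C.
Change = 4.8445 − 3.9079 = 0.94 °C.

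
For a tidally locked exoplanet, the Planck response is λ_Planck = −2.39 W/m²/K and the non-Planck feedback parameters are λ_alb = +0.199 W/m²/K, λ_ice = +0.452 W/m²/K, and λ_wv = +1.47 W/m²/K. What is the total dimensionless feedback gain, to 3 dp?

0.887

Convert to gains: g_alb = 0.199/2.39 = 0.08326; g_ice = 0.452/2.39 = 0.1891; g_wv = 1.47/2.39 = 0.6151.
Total gain g = 0.88746.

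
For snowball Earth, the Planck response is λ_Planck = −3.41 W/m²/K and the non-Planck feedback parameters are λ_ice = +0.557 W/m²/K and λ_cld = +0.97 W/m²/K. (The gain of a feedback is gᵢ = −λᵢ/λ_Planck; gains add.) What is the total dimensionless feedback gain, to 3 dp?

Convert to gains: g_ice = 0.557/3.41 = 0.1633; g_cld = 0.97/3.41 = 0.2845.
Total gain g = 0.4478.

0.448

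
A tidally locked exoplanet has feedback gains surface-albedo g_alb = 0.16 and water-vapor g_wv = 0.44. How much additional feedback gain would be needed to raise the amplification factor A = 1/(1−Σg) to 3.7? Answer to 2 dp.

0.13

Current total gain = 0.6.
Target gain for A = 3.7: g* = 1 − 1/3.7 = 0.7297.
Additional gain needed = 0.7297 − 0.6 = 0.13.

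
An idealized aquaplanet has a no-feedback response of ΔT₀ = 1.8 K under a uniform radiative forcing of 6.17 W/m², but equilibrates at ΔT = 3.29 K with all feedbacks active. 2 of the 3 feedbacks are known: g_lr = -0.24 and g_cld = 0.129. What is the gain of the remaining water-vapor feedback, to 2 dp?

0.56

Amplification A = ΔT/ΔT₀ = 3.29/1.8 = 1.828.
Total gain g = 1 − 1/A = 1 − 1/1.828 = 0.453.
Known gains sum to -0.24 + 0.129 = -0.111.
g_wv = 0.453 + 0.111 = 0.56.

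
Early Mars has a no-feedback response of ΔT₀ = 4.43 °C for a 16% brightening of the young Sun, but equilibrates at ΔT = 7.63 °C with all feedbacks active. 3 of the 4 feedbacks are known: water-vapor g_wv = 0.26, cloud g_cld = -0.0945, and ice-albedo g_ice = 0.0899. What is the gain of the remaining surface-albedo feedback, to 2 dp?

0.16

Amplification A = ΔT/ΔT₀ = 7.63/4.43 = 1.722.
Total gain g = 1 − 1/A = 1 − 1/1.722 = 0.4193.
Known gains sum to 0.26 − 0.0945 + 0.0899 = 0.2554.
g_alb = 0.4193 − 0.2554 = 0.16.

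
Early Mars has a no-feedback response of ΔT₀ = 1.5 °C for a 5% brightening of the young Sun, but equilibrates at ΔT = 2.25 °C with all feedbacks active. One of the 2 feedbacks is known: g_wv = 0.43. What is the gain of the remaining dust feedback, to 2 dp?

-0.10

Amplification A = ΔT/ΔT₀ = 2.25/1.5 = 1.5.
Total gain g = 1 − 1/A = 1 − 1/1.5 = 0.3333.
The known gain is 0.43.
g_dust = 0.3333 − 0.43 = -0.10.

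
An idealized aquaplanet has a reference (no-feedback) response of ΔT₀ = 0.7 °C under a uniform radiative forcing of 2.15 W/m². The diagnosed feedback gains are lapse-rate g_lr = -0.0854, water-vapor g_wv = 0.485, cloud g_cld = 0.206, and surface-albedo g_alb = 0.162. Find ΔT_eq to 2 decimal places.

3.01 °C

Total gain g = -0.0854 + 0.485 + 0.206 + 0.162 = 0.7676.
Amplification A = 1/(1 − 0.7676) = 4.303.
ΔT = 0.7 × 4.303 = 3.01 °C.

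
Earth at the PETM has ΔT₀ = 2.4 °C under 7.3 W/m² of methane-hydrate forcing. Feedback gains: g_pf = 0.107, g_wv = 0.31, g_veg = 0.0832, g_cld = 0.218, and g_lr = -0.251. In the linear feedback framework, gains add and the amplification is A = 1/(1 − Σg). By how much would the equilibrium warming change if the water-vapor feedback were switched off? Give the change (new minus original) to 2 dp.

Original: g = 0.4672, ΔT = 2.4/(1−0.4672) = 4.5045 °C.
Without water-vapor: g' = 0.1572, ΔT' = 2.4/(1−0.1572) = 2.8477 °C.
Change = 2.8477 − 4.5045 = -1.66 °C.

-1.66 °C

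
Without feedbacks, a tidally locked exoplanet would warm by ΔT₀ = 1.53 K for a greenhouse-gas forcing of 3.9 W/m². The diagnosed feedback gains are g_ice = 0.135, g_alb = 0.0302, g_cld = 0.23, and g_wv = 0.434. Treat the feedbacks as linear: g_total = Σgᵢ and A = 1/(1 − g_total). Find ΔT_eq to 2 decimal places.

8.96 K

Total gain g = 0.135 + 0.0302 + 0.23 + 0.434 = 0.8292.
Amplification A = 1/(1 − 0.8292) = 5.855.
ΔT = 1.53 × 5.855 = 8.96 K.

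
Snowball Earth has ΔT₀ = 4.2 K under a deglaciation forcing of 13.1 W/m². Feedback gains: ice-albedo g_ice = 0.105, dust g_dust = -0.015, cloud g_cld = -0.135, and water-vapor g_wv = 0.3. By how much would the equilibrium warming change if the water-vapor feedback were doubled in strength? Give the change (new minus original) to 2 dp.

Original: g = 0.255, ΔT = 4.2/(1−0.255) = 5.6376 K.
With doubled water-vapor: g' = 0.555, ΔT' = 4.2/(1−0.555) = 9.4382 K.
Change = 9.4382 − 5.6376 = 3.80 K.

3.80 K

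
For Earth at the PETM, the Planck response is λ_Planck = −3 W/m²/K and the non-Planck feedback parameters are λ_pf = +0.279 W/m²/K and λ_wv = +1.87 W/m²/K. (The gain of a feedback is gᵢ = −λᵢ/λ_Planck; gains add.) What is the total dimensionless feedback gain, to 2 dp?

Convert to gains: g_pf = 0.279/3 = 0.093; g_wv = 1.87/3 = 0.6233.
Total gain g = 0.7163.

0.72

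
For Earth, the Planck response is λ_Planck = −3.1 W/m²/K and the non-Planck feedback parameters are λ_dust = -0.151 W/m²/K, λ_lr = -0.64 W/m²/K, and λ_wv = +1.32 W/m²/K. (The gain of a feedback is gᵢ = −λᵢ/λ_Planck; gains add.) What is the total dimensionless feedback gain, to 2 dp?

0.17

Convert to gains: g_dust = -0.151/3.1 = -0.04871; g_lr = -0.64/3.1 = -0.2065; g_wv = 1.32/3.1 = 0.4258.
Total gain g = 0.17059.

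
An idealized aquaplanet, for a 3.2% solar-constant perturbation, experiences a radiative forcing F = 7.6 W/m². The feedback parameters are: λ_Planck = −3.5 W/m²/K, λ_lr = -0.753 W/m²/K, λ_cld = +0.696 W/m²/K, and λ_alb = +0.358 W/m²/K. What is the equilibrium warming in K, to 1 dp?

2.4 K

Net feedback parameter λ = (−3.5) + (-0.753) + (+0.696) + (+0.358) = -3.199 W/m²/K.
ΔT = −F/λ = −7.6/(-3.199) = 2.4 K.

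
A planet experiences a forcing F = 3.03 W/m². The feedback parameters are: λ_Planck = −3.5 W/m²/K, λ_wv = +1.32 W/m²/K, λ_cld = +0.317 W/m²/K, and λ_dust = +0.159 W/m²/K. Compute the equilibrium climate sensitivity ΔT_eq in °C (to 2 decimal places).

1.78 °C

Net feedback parameter λ = (−3.5) + (+1.32) + (+0.317) + (+0.159) = -1.704 W/m²/K.
ΔT = −F/λ = −3.03/(-1.704) = 1.78 °C.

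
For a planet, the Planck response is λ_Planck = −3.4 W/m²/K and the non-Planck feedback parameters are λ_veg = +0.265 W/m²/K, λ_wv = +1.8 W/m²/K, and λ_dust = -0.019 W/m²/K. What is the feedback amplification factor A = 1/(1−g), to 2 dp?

2.51

Convert to gains: g_veg = 0.265/3.4 = 0.07794; g_wv = 1.8/3.4 = 0.5294; g_dust = -0.019/3.4 = -0.005588.
Total gain g = 0.601752.
A = 1/(1 − 0.601752) = 2.51.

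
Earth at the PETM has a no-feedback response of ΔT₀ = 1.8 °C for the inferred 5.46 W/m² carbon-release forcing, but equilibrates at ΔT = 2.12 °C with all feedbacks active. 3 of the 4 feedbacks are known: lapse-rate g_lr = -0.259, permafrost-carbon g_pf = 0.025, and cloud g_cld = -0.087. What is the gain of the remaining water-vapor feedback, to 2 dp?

Amplification A = ΔT/ΔT₀ = 2.12/1.8 = 1.178.
Total gain g = 1 − 1/A = 1 − 1/1.178 = 0.1511.
Known gains sum to -0.259 + 0.025 − 0.087 = -0.321.
g_wv = 0.1511 + 0.321 = 0.47.

0.47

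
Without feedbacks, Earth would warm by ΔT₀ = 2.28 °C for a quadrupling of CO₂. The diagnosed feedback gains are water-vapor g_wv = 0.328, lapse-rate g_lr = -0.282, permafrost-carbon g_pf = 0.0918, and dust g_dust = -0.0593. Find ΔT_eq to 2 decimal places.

Total gain g = 0.328 − 0.282 + 0.0918 − 0.0593 = 0.0785.
Amplification A = 1/(1 − 0.0785) = 1.085.
ΔT = 2.28 × 1.085 = 2.47 °C.

2.47 °C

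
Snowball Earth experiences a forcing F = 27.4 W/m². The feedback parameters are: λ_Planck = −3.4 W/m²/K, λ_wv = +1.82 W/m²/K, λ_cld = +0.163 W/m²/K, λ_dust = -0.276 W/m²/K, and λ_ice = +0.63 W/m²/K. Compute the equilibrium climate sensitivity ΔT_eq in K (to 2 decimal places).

Net feedback parameter λ = (−3.4) + (+1.82) + (+0.163) + (-0.276) + (+0.63) = -1.063 W/m²/K.
ΔT = −F/λ = −27.4/(-1.063) = 25.78 K.

25.78 K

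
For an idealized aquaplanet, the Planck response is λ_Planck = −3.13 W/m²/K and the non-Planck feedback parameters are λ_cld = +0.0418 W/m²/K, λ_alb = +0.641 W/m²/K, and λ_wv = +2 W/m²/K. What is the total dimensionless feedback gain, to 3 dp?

Convert to gains: g_cld = 0.0418/3.13 = 0.01335; g_alb = 0.641/3.13 = 0.2048; g_wv = 2/3.13 = 0.639.
Total gain g = 0.85715.

0.857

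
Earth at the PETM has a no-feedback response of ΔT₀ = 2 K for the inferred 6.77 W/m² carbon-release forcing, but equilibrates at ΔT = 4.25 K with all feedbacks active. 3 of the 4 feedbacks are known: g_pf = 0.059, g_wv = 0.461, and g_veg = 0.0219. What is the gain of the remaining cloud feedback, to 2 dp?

Amplification A = ΔT/ΔT₀ = 4.25/2 = 2.125.
Total gain g = 1 − 1/A = 1 − 1/2.125 = 0.5294.
Known gains sum to 0.059 + 0.461 + 0.0219 = 0.5419.
g_cld = 0.5294 − 0.5419 = -0.01.

-0.01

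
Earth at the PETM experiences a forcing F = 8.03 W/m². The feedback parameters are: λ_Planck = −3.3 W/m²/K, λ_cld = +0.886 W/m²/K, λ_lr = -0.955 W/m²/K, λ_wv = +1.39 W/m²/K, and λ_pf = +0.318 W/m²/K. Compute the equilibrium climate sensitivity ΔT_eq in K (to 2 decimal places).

Net feedback parameter λ = (−3.3) + (+0.886) + (-0.955) + (+1.39) + (+0.318) = -1.661 W/m²/K.
ΔT = −F/λ = −8.03/(-1.661) = 4.83 K.

4.83 K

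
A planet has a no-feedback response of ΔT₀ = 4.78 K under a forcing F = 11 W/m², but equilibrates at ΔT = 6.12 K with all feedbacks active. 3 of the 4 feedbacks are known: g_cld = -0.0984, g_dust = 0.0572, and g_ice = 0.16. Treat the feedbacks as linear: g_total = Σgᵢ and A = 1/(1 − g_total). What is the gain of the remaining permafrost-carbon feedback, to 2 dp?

Amplification A = ΔT/ΔT₀ = 6.12/4.78 = 1.28.
Total gain g = 1 − 1/A = 1 − 1/1.28 = 0.2188.
Known gains sum to -0.0984 + 0.0572 + 0.16 = 0.1188.
g_pf = 0.2188 − 0.1188 = 0.10.

0.10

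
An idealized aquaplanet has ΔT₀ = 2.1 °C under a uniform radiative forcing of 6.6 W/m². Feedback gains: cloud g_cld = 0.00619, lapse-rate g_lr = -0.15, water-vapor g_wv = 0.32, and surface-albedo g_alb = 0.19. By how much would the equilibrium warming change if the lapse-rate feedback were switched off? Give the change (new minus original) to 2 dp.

1.03 °C

Original: g = 0.36619, ΔT = 2.1/(1−0.36619) = 3.3133 °C.
Without lapse-rate: g' = 0.51619, ΔT' = 2.1/(1−0.51619) = 4.3405 °C.
Change = 4.3405 − 3.3133 = 1.03 °C.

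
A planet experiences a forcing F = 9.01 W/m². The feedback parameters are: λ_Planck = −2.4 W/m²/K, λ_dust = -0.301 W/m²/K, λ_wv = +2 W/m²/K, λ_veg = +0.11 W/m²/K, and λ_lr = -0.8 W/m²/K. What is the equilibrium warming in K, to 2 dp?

6.48 K

Net feedback parameter λ = (−2.4) + (-0.301) + (+2) + (+0.11) + (-0.8) = -1.391 W/m²/K.
ΔT = −F/λ = −9.01/(-1.391) = 6.48 K.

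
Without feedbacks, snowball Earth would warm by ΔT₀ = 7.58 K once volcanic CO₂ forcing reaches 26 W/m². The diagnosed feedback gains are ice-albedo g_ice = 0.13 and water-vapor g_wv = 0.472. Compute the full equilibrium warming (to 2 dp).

19.05 K

Total gain g = 0.13 + 0.472 = 0.602.
Amplification A = 1/(1 − 0.602) = 2.513.
ΔT = 7.58 × 2.513 = 19.05 K.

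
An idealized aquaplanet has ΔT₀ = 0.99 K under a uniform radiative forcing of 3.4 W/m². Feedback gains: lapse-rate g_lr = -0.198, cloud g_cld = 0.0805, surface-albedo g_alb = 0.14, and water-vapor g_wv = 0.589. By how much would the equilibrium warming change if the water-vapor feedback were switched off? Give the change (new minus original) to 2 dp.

-1.54 K

Original: g = 0.6115, ΔT = 0.99/(1−0.6115) = 2.5483 K.
Without water-vapor: g' = 0.0225, ΔT' = 0.99/(1−0.0225) = 1.0128 K.
Change = 1.0128 − 2.5483 = -1.54 K.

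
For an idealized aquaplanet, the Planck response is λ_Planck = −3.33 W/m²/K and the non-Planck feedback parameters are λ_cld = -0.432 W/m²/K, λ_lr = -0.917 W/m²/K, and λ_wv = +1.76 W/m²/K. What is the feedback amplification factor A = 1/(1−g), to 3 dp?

1.141

Convert to gains: g_cld = -0.432/3.33 = -0.1297; g_lr = -0.917/3.33 = -0.2754; g_wv = 1.76/3.33 = 0.5285.
Total gain g = 0.1234.
A = 1/(1 − 0.1234) = 1.141.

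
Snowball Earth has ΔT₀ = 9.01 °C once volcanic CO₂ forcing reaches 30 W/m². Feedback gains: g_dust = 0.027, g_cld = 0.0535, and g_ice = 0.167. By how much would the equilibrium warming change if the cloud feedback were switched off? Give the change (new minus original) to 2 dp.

Original: g = 0.2475, ΔT = 9.01/(1−0.2475) = 11.9734 °C.
Without cloud: g' = 0.194, ΔT' = 9.01/(1−0.194) = 11.1787 °C.
Change = 11.1787 − 11.9734 = -0.79 °C.

-0.79 °C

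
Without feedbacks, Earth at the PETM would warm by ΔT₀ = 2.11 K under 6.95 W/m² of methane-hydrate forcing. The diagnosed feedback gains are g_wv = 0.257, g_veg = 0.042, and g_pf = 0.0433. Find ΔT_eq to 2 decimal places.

3.21 K

Total gain g = 0.257 + 0.042 + 0.0433 = 0.3423.
Amplification A = 1/(1 − 0.3423) = 1.52.
ΔT = 2.11 × 1.52 = 3.21 K.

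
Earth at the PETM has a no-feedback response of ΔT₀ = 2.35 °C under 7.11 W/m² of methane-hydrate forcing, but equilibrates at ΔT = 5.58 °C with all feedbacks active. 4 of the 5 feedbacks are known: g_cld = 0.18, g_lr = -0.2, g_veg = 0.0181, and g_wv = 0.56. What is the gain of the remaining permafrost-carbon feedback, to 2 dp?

0.02

Amplification A = ΔT/ΔT₀ = 5.58/2.35 = 2.374.
Total gain g = 1 − 1/A = 1 − 1/2.374 = 0.5788.
Known gains sum to 0.18 − 0.2 + 0.0181 + 0.56 = 0.5581.
g_pf = 0.5788 − 0.5581 = 0.02.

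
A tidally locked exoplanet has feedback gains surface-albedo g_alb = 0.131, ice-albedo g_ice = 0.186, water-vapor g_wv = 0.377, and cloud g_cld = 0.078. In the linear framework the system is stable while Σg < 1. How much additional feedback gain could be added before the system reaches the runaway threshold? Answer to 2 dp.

Current total gain = 0.131 + 0.186 + 0.377 + 0.078 = 0.772.
Margin to runaway = 1 − 0.772 = 0.23.

0.23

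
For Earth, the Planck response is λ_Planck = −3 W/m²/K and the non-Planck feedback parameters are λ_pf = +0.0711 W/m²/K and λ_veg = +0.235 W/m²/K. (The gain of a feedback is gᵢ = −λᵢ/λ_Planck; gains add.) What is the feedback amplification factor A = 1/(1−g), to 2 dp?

Convert to gains: g_pf = 0.0711/3 = 0.0237; g_veg = 0.235/3 = 0.07833.
Total gain g = 0.10203.
A = 1/(1 − 0.10203) = 1.11.

1.11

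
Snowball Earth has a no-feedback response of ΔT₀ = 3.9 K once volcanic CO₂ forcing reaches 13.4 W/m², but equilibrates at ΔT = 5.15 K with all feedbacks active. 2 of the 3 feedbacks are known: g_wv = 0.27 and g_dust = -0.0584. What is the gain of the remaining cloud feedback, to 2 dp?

Amplification A = ΔT/ΔT₀ = 5.15/3.9 = 1.321.
Total gain g = 1 − 1/A = 1 − 1/1.321 = 0.243.
Known gains sum to 0.27 − 0.0584 = 0.2116.
g_cld = 0.243 − 0.2116 = 0.03.

0.03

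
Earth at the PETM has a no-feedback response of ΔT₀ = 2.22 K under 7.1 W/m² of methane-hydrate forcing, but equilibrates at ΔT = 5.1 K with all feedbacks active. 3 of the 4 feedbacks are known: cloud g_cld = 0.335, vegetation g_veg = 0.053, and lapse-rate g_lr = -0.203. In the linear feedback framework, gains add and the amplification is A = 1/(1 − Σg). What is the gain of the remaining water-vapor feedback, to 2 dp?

Amplification A = ΔT/ΔT₀ = 5.1/2.22 = 2.297.
Total gain g = 1 − 1/A = 1 − 1/2.297 = 0.5646.
Known gains sum to 0.335 + 0.053 − 0.203 = 0.185.
g_wv = 0.5646 − 0.185 = 0.38.

0.38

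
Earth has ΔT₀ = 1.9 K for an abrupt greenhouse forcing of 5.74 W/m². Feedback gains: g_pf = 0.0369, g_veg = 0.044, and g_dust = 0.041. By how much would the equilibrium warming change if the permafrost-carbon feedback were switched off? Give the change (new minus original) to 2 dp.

Original: g = 0.1219, ΔT = 1.9/(1−0.1219) = 2.1638 K.
Without permafrost-carbon: g' = 0.085, ΔT' = 1.9/(1−0.085) = 2.0765 K.
Change = 2.0765 − 2.1638 = -0.09 K.

-0.09 K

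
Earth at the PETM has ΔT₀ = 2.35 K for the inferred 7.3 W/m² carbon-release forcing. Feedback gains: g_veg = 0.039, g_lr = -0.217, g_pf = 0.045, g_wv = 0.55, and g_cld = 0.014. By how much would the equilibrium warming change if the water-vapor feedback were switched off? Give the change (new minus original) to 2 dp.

-2.03 K

Original: g = 0.431, ΔT = 2.35/(1−0.431) = 4.1301 K.
Without water-vapor: g' = -0.119, ΔT' = 2.35/(1+0.119) = 2.1001 K.
Change = 2.1001 − 4.1301 = -2.03 K.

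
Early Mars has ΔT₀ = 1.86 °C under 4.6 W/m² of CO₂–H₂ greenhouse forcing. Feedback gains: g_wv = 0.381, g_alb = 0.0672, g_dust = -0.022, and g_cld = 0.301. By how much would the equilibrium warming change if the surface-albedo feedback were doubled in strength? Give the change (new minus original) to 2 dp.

2.23 °C

Original: g = 0.7272, ΔT = 1.86/(1−0.7272) = 6.8182 °C.
With doubled surface-albedo: g' = 0.7944, ΔT' = 1.86/(1−0.7944) = 9.0467 °C.
Change = 9.0467 − 6.8182 = 2.23 °C.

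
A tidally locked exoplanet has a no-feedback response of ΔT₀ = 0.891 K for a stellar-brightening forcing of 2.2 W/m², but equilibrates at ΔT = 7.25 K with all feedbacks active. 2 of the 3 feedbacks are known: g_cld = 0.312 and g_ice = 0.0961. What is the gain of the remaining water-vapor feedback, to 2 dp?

0.47

Amplification A = ΔT/ΔT₀ = 7.25/0.891 = 8.137.
Total gain g = 1 − 1/A = 1 − 1/8.137 = 0.8771.
Known gains sum to 0.312 + 0.0961 = 0.4081.
g_wv = 0.8771 − 0.4081 = 0.47.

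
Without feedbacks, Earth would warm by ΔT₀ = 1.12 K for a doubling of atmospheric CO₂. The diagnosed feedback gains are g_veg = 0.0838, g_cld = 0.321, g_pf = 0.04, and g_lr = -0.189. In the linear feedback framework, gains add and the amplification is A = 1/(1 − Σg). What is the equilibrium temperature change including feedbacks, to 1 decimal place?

1.5 K

Total gain g = 0.0838 + 0.321 + 0.04 − 0.189 = 0.2558.
Amplification A = 1/(1 − 0.2558) = 1.344.
ΔT = 1.12 × 1.344 = 1.5 K.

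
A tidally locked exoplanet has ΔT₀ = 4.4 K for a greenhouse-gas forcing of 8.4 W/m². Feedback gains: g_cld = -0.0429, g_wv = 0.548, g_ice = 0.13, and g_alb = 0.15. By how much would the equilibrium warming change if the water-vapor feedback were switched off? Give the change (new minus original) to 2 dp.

Original: g = 0.7851, ΔT = 4.4/(1−0.7851) = 20.4746 K.
Without water-vapor: g' = 0.2371, ΔT' = 4.4/(1−0.2371) = 5.7675 K.
Change = 5.7675 − 20.4746 = -14.71 K.

-14.71 K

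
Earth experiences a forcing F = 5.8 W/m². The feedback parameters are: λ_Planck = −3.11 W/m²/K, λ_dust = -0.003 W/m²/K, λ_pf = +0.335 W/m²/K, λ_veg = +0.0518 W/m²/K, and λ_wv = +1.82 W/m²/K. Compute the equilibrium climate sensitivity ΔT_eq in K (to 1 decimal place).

6.4 K

Net feedback parameter λ = (−3.11) + (-0.003) + (+0.335) + (+0.0518) + (+1.82) = -0.9062 W/m²/K.
ΔT = −F/λ = −5.8/(-0.9062) = 6.4 K.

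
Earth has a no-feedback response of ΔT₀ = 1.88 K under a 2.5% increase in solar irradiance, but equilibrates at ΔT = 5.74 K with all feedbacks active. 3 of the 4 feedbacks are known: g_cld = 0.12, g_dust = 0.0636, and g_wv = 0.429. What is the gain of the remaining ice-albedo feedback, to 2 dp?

0.06

Amplification A = ΔT/ΔT₀ = 5.74/1.88 = 3.053.
Total gain g = 1 − 1/A = 1 − 1/3.053 = 0.6725.
Known gains sum to 0.12 + 0.0636 + 0.429 = 0.6126.
g_ice = 0.6725 − 0.6126 = 0.06.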